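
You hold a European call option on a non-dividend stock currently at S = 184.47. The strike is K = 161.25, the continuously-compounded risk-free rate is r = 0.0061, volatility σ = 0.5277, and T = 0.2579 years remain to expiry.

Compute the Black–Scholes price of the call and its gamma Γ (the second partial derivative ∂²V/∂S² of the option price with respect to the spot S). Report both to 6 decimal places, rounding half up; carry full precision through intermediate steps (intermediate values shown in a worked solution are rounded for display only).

σ√T = 0.5277·√0.2579 = 0.267986
d₁ = (ln(S/K) + (r+σ²/2)T) / (σ√T) = (ln(184.47/161.25) + (0.0061+0.5277²/2)·0.2579) / 0.267986 = (0.134531 + 0.037482) / 0.267986 = 0.641870
d₂ = d₁ − σ√T = 0.641870 − 0.267986 = 0.373884
e^{−rT} = e^{−0.0061·0.2579} = 0.998428
N(d₁) = 0.739521,  N(d₂) = 0.645755
Call price V = S·N(d₁) − K·e^{−rT}·N(d₂) = 136.419477 − 103.964236 = 32.455241
φ(d₁) = (1/√(2π))·e^{−d₁²/2} = 0.324673
Γ = φ(d₁) / (S·σ·√T) = 0.006568

price = 32.455241
Γ = 0.006568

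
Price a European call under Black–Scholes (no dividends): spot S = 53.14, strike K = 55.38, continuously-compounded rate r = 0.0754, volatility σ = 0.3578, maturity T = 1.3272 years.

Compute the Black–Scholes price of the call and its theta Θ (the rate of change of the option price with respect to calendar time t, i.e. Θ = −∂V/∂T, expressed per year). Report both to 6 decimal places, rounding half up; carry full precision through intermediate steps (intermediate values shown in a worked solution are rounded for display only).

σ√T = 0.3578·√1.3272 = 0.412201
d₁ = (ln(S/K) + (r+σ²/2)T) / (σ√T) = (ln(53.14/55.38) + (0.0754+0.3578²/2)·1.3272) / 0.412201 = (-0.041289 + 0.185026) / 0.412201 = 0.348706
d₂ = d₁ − σ√T = 0.348706 − 0.412201 = -0.063494
e^{−rT} = e^{−0.0754·1.3272} = 0.904773
N(d₁) = 0.636345,  N(d₂) = 0.474687
Call price V = S·N(d₁) − K·e^{−rT}·N(d₂) = 33.815379 − 23.784805 = 10.030574
φ(d₁) = (1/√(2π))·e^{−d₁²/2} = 0.375410
Θ = −S·φ(d₁)·σ/(2√T) − r·K·e^{−rT}·N(d₂) = −3.097915 − 1.793374 = -4.891289

price = 10.030574
Θ = -4.891289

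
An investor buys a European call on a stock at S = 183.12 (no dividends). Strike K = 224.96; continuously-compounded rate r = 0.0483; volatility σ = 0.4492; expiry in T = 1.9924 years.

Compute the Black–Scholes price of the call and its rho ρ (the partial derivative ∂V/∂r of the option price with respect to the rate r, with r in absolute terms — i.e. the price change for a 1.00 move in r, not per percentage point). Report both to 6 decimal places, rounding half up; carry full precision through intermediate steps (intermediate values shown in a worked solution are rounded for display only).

σ√T = 0.4492·√1.9924 = 0.634057
d₁ = (ln(S/K) + (r+σ²/2)T) / (σ√T) = (ln(183.12/224.96) + (0.0483+0.4492²/2)·1.9924) / 0.634057 = (-0.205781 + 0.297247) / 0.634057 = 0.144255
d₂ = d₁ − σ√T = 0.144255 − 0.634057 = -0.489802
e^{−rT} = e^{−0.0483·1.9924} = 0.908252
N(d₁) = 0.557350,  N(d₂) = 0.312137
Call price V = S·N(d₁) − K·e^{−rT}·N(d₂) = 102.062017 − 63.776013 = 38.286003
ρ = K·T·e^{−rT}·N(d₂) = 127.067329

price = 38.286003
ρ = 127.067329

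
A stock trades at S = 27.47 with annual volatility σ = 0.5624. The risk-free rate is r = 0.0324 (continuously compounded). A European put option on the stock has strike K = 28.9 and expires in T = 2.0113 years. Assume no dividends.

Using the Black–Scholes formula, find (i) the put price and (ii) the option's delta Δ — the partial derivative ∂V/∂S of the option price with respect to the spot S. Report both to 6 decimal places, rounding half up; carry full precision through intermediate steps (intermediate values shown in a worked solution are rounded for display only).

σ√T = 0.5624·√2.0113 = 0.797597
d₁ = (ln(S/K) + (r+σ²/2)T) / (σ√T) = (ln(27.47/28.9) + (0.0324+0.5624²/2)·2.0113) / 0.797597 = (-0.050747 + 0.383247) / 0.797597 = 0.416877
d₂ = d₁ − σ√T = 0.416877 − 0.797597 = -0.380721
e^{−rT} = e^{−0.0324·2.0113} = 0.936912
N(−d₁) = 0.338384,  N(−d₂) = 0.648295
Put price V = K·e^{−rT}·N(−d₂) − S·N(−d₁) = 17.553715 − 9.295416 = 8.258299
Δ = −N(−d₁) = -0.338384

price = 8.258299
Δ = -0.338384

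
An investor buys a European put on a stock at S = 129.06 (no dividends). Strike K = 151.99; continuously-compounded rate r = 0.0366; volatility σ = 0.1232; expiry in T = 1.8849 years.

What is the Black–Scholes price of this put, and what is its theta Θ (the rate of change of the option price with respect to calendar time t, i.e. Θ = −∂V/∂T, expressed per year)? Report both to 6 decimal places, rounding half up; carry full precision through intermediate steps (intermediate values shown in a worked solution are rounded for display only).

σ√T = 0.1232·√1.8849 = 0.169143
d₁ = (ln(S/K) + (r+σ²/2)T) / (σ√T) = (ln(129.06/151.99) + (0.0366+0.1232²/2)·1.8849) / 0.169143 = (-0.163537 + 0.083292) / 0.169143 = -0.474422
d₂ = d₁ − σ√T = -0.474422 − 0.169143 = -0.643565
e^{−rT} = e^{−0.0366·1.8849} = 0.933338
N(−d₁) = 0.682400,  N(−d₂) = 0.740071
Put price V = K·e^{−rT}·N(−d₂) − S·N(−d₁) = 104.985107 − 88.070589 = 16.914518
φ(d₁) = (1/√(2π))·e^{−d₁²/2} = 0.356480
Θ = −S·φ(d₁)·σ/(2√T) + r·K·e^{−rT}·N(−d₂) = −2.064257 + 3.842455 = 1.778198

price = 16.914518
Θ = 1.778198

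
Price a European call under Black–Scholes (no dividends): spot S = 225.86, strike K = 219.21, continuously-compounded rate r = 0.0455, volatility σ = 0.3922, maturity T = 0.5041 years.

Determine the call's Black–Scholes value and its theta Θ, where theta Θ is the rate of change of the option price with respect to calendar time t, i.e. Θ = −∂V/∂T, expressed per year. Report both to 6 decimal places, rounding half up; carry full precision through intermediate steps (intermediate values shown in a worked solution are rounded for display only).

σ√T = 0.3922·√0.5041 = 0.278462
d₁ = (ln(S/K) + (r+σ²/2)T) / (σ√T) = (ln(225.86/219.21) + (0.0455+0.3922²/2)·0.5041) / 0.278462 = (0.029885 + 0.061707) / 0.278462 = 0.328922
d₂ = d₁ − σ√T = 0.328922 − 0.278462 = 0.050460
e^{−rT} = e^{−0.0455·0.5041} = 0.977324
N(d₁) = 0.628893,  N(d₂) = 0.520122
Call price V = S·N(d₁) − K·e^{−rT}·N(d₂) = 142.041694 − 111.430587 = 30.611107
φ(d₁) = (1/√(2π))·e^{−d₁²/2} = 0.377935
Θ = −S·φ(d₁)·σ/(2√T) − r·K·e^{−rT}·N(d₂) = −23.576295 − 5.070092 = -28.646387

price = 30.611107
Θ = -28.646387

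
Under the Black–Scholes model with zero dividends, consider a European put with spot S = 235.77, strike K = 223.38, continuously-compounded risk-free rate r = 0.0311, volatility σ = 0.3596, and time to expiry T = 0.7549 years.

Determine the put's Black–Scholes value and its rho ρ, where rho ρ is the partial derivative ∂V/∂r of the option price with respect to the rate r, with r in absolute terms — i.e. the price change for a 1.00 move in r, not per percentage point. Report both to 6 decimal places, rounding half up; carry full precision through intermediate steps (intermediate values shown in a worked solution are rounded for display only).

σ√T = 0.3596·√0.7549 = 0.312438
d₁ = (ln(S/K) + (r+σ²/2)T) / (σ√T) = (ln(235.77/223.38) + (0.0311+0.3596²/2)·0.7549) / 0.312438 = (0.053982 + 0.072286) / 0.312438 = 0.404139
d₂ = d₁ − σ√T = 0.404139 − 0.312438 = 0.091701
e^{−rT} = e^{−0.0311·0.7549} = 0.976796
N(−d₁) = 0.343055,  N(−d₂) = 0.463468
Put price V = K·e^{−rT}·N(−d₂) − S·N(−d₁) = 101.127147 − 80.882103 = 20.245044
ρ = −K·T·e^{−rT}·N(−d₂) = -76.340883

price = 20.245044
ρ = -76.340883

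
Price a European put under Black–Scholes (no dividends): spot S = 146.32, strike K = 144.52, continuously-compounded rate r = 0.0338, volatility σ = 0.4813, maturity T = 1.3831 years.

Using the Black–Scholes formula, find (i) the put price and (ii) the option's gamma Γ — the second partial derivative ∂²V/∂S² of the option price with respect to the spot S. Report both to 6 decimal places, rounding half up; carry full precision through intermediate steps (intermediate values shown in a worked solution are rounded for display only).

price = 27.637097
Γ = 0.004469

σ√T = 0.4813·√1.3831 = 0.566034
d₁ = (ln(S/K) + (r+σ²/2)T) / (σ√T) = (ln(146.32/144.52) + (0.0338+0.4813²/2)·1.3831) / 0.566034 = (0.012378 + 0.206946) / 0.566034 = 0.387475
d₂ = d₁ − σ√T = 0.387475 − 0.566034 = -0.178559
e^{−rT} = e^{−0.0338·1.3831} = 0.954327
N(−d₁) = 0.349202,  N(−d₂) = 0.570858
Put price V = K·e^{−rT}·N(−d₂) − S·N(−d₁) = 78.732365 − 51.095267 = 27.637097
φ(d₁) = (1/√(2π))·e^{−d₁²/2} = 0.370091
Γ = φ(d₁) / (S·σ·√T) = 0.004469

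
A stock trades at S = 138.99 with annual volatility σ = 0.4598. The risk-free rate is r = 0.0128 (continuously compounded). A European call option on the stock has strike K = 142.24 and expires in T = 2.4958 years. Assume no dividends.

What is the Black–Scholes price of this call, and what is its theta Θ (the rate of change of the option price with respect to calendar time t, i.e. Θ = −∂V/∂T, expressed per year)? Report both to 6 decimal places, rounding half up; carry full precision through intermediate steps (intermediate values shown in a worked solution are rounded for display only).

σ√T = 0.4598·√2.4958 = 0.726397
d₁ = (ln(S/K) + (r+σ²/2)T) / (σ√T) = (ln(138.99/142.24) + (0.0128+0.4598²/2)·2.4958) / 0.726397 = (-0.023114 + 0.295772) / 0.726397 = 0.375358
d₂ = d₁ − σ√T = 0.375358 − 0.726397 = -0.351039
e^{−rT} = e^{−0.0128·2.4958} = 0.968559
N(d₁) = 0.646303,  N(d₂) = 0.362780
Call price V = S·N(d₁) − K·e^{−rT}·N(d₂) = 89.829618 − 49.979330 = 39.850288
φ(d₁) = (1/√(2π))·e^{−d₁²/2} = 0.371805
Θ = −S·φ(d₁)·σ/(2√T) − r·K·e^{−rT}·N(d₂) = −7.520264 − 0.639735 = -8.160000

price = 39.850288
Θ = -8.160000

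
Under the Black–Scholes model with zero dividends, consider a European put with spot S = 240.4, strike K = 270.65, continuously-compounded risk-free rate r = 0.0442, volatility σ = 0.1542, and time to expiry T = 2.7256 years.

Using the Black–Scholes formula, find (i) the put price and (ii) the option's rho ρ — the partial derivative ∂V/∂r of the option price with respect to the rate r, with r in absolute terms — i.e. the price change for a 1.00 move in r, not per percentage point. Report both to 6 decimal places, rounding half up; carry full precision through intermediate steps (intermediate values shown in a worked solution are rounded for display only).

price = 24.092342
ρ = -358.115448

σ√T = 0.1542·√2.7256 = 0.254575
d₁ = (ln(S/K) + (r+σ²/2)T) / (σ√T) = (ln(240.4/270.65) + (0.0442+0.1542²/2)·2.7256) / 0.254575 = (-0.118522 + 0.152876) / 0.254575 = 0.134944
d₂ = d₁ − σ√T = 0.134944 − 0.254575 = -0.119631
e^{−rT} = e^{−0.0442·2.7256} = 0.886502
N(−d₁) = 0.446328,  N(−d₂) = 0.547612
Put price V = K·e^{−rT}·N(−d₂) − S·N(−d₁) = 131.389583 − 107.297242 = 24.092342
ρ = −K·T·e^{−rT}·N(−d₂) = -358.115448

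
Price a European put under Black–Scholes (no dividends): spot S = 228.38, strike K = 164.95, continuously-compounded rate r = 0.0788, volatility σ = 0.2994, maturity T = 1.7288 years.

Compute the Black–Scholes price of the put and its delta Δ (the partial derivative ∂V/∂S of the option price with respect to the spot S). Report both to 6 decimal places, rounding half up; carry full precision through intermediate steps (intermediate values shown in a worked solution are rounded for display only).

price = 4.180392
Δ = -0.085437

σ√T = 0.2994·√1.7288 = 0.393663
d₁ = (ln(S/K) + (r+σ²/2)T) / (σ√T) = (ln(228.38/164.95) + (0.0788+0.2994²/2)·1.7288) / 0.393663 = (0.325369 + 0.213715) / 0.393663 = 1.369404
d₂ = d₁ − σ√T = 1.369404 − 0.393663 = 0.975741
e^{−rT} = e^{−0.0788·1.7288} = 0.872642
N(−d₁) = 0.085437,  N(−d₂) = 0.164596
Put price V = K·e^{−rT}·N(−d₂) − S·N(−d₁) = 23.692390 − 19.511998 = 4.180392
Δ = −N(−d₁) = -0.085437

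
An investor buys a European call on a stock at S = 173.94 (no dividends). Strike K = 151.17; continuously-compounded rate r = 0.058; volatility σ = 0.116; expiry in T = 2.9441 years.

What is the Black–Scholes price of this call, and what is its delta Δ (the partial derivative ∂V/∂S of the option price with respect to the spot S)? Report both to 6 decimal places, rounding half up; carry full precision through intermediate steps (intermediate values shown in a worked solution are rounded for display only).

σ√T = 0.116·√2.9441 = 0.199037
d₁ = (ln(S/K) + (r+σ²/2)T) / (σ√T) = (ln(173.94/151.17) + (0.058+0.116²/2)·2.9441) / 0.199037 = (0.140305 + 0.190566) / 0.199037 = 1.662358
d₂ = d₁ − σ√T = 1.662358 − 0.199037 = 1.463321
e^{−rT} = e^{−0.058·2.9441} = 0.843026
N(d₁) = 0.951779,  N(d₂) = 0.928310
Call price V = S·N(d₁) − K·e^{−rT}·N(d₂) = 165.552524 − 118.304035 = 47.248489
Δ = N(d₁) = 0.951779

price = 47.248489
Δ = 0.951779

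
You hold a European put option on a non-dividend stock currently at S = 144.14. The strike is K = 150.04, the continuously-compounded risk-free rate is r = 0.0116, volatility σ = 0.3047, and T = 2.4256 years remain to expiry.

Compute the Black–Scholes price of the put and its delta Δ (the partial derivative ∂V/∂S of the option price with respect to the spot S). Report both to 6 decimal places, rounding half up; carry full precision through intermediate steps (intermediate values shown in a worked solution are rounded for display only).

σ√T = 0.3047·√2.4256 = 0.474550
d₁ = (ln(S/K) + (r+σ²/2)T) / (σ√T) = (ln(144.14/150.04) + (0.0116+0.3047²/2)·2.4256) / 0.474550 = (-0.040117 + 0.140736) / 0.474550 = 0.212030
d₂ = d₁ − σ√T = 0.212030 − 0.474550 = -0.262520
e^{−rT} = e^{−0.0116·2.4256} = 0.972255
N(−d₁) = 0.416042,  N(−d₂) = 0.603540
Put price V = K·e^{−rT}·N(−d₂) − S·N(−d₁) = 88.042656 − 59.968253 = 28.074403
Δ = −N(−d₁) = -0.416042

price = 28.074403
Δ = -0.416042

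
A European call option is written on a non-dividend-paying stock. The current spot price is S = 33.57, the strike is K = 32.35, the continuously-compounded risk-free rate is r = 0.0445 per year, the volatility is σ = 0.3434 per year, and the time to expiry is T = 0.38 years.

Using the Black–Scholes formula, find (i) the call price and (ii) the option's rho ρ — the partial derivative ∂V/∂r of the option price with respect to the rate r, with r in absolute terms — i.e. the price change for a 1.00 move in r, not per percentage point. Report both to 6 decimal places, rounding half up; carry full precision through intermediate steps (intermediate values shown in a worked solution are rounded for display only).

σ√T = 0.3434·√0.38 = 0.211686
d₁ = (ln(S/K) + (r+σ²/2)T) / (σ√T) = (ln(33.57/32.35) + (0.0445+0.3434²/2)·0.38) / 0.211686 = (0.037019 + 0.039315) / 0.211686 = 0.360601
d₂ = d₁ − σ√T = 0.360601 − 0.211686 = 0.148915
e^{−rT} = e^{−0.0445·0.38} = 0.983232
N(d₁) = 0.640801,  N(d₂) = 0.559190
Call price V = S·N(d₁) − K·e^{−rT}·N(d₂) = 21.511699 − 17.786464 = 3.725235
ρ = K·T·e^{−rT}·N(d₂) = 6.758856

price = 3.725235
ρ = 6.758856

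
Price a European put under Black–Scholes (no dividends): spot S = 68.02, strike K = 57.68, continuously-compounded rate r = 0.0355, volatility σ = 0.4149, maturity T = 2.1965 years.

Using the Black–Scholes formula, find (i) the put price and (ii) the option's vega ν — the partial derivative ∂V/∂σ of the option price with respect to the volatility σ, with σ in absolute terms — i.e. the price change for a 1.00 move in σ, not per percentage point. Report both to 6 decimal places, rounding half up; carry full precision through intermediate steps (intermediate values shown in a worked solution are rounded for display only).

σ√T = 0.4149·√2.1965 = 0.614906
d₁ = (ln(S/K) + (r+σ²/2)T) / (σ√T) = (ln(68.02/57.68) + (0.0355+0.4149²/2)·2.1965) / 0.614906 = (0.164891 + 0.267031) / 0.614906 = 0.702419
d₂ = d₁ − σ√T = 0.702419 − 0.614906 = 0.087513
e^{−rT} = e^{−0.0355·2.1965} = 0.924987
N(−d₁) = 0.241209,  N(−d₂) = 0.465132
Put price V = K·e^{−rT}·N(−d₂) − S·N(−d₁) = 24.816302 − 16.407032 = 8.409270
φ(d₁) = (1/√(2π))·e^{−d₁²/2} = 0.311725
ν = S·φ(d₁)·√T = 31.424869

price = 8.409270
ν = 31.424869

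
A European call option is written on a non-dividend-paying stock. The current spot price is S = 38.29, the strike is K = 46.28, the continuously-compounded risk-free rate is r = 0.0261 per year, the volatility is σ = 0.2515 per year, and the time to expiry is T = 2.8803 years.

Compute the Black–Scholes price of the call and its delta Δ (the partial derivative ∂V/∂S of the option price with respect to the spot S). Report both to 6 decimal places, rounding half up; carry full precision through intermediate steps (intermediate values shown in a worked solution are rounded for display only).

σ√T = 0.2515·√2.8803 = 0.426832
d₁ = (ln(S/K) + (r+σ²/2)T) / (σ√T) = (ln(38.29/46.28) + (0.0261+0.2515²/2)·2.8803) / 0.426832 = (-0.189521 + 0.166269) / 0.426832 = -0.054477
d₂ = d₁ − σ√T = -0.054477 − 0.426832 = -0.481309
e^{−rT} = e^{−0.0261·2.8803} = 0.927580
N(d₁) = 0.478278,  N(d₂) = 0.315148
Call price V = S·N(d₁) − K·e^{−rT}·N(d₂) = 18.313246 − 13.528825 = 4.784421
Δ = N(d₁) = 0.478278

price = 4.784421
Δ = 0.478278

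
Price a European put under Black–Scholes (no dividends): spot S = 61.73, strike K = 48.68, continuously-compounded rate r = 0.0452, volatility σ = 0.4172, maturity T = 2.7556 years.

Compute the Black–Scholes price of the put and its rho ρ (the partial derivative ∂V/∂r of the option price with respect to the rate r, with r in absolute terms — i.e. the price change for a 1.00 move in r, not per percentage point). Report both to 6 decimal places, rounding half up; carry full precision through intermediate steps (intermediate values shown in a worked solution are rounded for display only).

σ√T = 0.4172·√2.7556 = 0.692552
d₁ = (ln(S/K) + (r+σ²/2)T) / (σ√T) = (ln(61.73/48.68) + (0.0452+0.4172²/2)·2.7556) / 0.692552 = (0.237502 + 0.364367) / 0.692552 = 0.869060
d₂ = d₁ − σ√T = 0.869060 − 0.692552 = 0.176508
e^{−rT} = e^{−0.0452·2.7556} = 0.882891
N(−d₁) = 0.192407,  N(−d₂) = 0.429948
Put price V = K·e^{−rT}·N(−d₂) − S·N(−d₁) = 18.478781 − 11.877299 = 6.601482
ρ = −K·T·e^{−rT}·N(−d₂) = -50.920129

price = 6.601482
ρ = -50.920129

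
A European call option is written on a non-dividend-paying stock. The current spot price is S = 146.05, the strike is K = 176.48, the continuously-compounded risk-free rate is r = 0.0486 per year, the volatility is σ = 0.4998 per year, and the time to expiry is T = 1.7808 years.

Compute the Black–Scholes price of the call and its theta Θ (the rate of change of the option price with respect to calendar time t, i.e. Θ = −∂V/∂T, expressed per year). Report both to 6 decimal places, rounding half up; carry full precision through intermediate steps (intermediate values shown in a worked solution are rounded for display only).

price = 32.775017
Θ = -13.198484

σ√T = 0.4998·√1.7808 = 0.666966
d₁ = (ln(S/K) + (r+σ²/2)T) / (σ√T) = (ln(146.05/176.48) + (0.0486+0.4998²/2)·1.7808) / 0.666966 = (-0.189259 + 0.308969) / 0.666966 = 0.179485
d₂ = d₁ − σ√T = 0.179485 − 0.666966 = -0.487481
e^{−rT} = e^{−0.0486·1.7808} = 0.917093
N(d₁) = 0.571221,  N(d₂) = 0.312959
Call price V = S·N(d₁) − K·e^{−rT}·N(d₂) = 83.426898 − 50.651881 = 32.775017
φ(d₁) = (1/√(2π))·e^{−d₁²/2} = 0.392568
Θ = −S·φ(d₁)·σ/(2√T) − r·K·e^{−rT}·N(d₂) = −10.736802 − 2.461681 = -13.198484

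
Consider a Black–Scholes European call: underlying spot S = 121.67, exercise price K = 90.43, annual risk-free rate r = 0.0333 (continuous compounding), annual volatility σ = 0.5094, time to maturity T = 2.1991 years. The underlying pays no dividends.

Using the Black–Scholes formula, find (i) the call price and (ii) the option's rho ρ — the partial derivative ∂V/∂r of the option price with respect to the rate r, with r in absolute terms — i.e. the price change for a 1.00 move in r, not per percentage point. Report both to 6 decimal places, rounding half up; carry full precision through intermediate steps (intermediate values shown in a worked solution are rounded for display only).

σ√T = 0.5094·√2.1991 = 0.755408
d₁ = (ln(S/K) + (r+σ²/2)T) / (σ√T) = (ln(121.67/90.43) + (0.0333+0.5094²/2)·2.1991) / 0.755408 = (0.296736 + 0.358550) / 0.755408 = 0.867461
d₂ = d₁ − σ√T = 0.867461 − 0.755408 = 0.112053
e^{−rT} = e^{−0.0333·2.1991} = 0.929387
N(d₁) = 0.807155,  N(d₂) = 0.544609
Call price V = S·N(d₁) − K·e^{−rT}·N(d₂) = 98.206585 − 45.771412 = 52.435173
ρ = K·T·e^{−rT}·N(d₂) = 100.655913

price = 52.435173
ρ = 100.655913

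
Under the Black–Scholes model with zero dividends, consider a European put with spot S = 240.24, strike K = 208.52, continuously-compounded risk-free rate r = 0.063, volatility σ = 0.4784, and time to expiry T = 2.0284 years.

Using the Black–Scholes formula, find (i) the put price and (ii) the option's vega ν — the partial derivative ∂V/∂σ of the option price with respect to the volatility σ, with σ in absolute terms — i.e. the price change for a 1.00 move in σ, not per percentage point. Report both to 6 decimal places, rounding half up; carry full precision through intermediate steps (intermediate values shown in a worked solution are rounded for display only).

price = 32.290662
ν = 104.108571

σ√T = 0.4784·√2.0284 = 0.681346
d₁ = (ln(S/K) + (r+σ²/2)T) / (σ√T) = (ln(240.24/208.52) + (0.063+0.4784²/2)·2.0284) / 0.681346 = (0.141603 + 0.359906) / 0.681346 = 0.736056
d₂ = d₁ − σ√T = 0.736056 − 0.681346 = 0.054710
e^{−rT} = e^{−0.063·2.0284} = 0.880039
N(−d₁) = 0.230848,  N(−d₂) = 0.478185
Put price V = K·e^{−rT}·N(−d₂) − S·N(−d₁) = 87.749658 − 55.458996 = 32.290662
φ(d₁) = (1/√(2π))·e^{−d₁²/2} = 0.304274
ν = S·φ(d₁)·√T = 104.108571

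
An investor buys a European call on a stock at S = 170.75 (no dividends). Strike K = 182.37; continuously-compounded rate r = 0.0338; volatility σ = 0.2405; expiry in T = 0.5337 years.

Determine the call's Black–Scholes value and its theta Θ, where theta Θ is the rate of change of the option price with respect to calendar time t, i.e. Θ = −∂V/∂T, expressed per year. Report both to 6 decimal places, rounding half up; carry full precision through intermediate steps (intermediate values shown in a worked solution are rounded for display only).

σ√T = 0.2405·√0.5337 = 0.175697
d₁ = (ln(S/K) + (r+σ²/2)T) / (σ√T) = (ln(170.75/182.37) + (0.0338+0.2405²/2)·0.5337) / 0.175697 = (-0.065837 + 0.033474) / 0.175697 = -0.184200
d₂ = d₁ − σ√T = -0.184200 − 0.175697 = -0.359897
e^{−rT} = e^{−0.0338·0.5337} = 0.982123
N(d₁) = 0.426928,  N(d₂) = 0.359462
Call price V = S·N(d₁) − K·e^{−rT}·N(d₂) = 72.897995 − 64.383159 = 8.514836
φ(d₁) = (1/√(2π))·e^{−d₁²/2} = 0.392231
Θ = −S·φ(d₁)·σ/(2√T) − r·K·e^{−rT}·N(d₂) = −11.024008 − 2.176151 = -13.200159

price = 8.514836
Θ = -13.200159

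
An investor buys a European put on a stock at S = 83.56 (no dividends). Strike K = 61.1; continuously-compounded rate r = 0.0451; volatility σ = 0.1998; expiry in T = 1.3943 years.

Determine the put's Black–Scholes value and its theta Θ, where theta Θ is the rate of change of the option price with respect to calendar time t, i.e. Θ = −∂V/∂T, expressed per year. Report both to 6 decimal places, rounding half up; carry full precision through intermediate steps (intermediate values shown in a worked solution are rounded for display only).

σ√T = 0.1998·√1.3943 = 0.235925
d₁ = (ln(S/K) + (r+σ²/2)T) / (σ√T) = (ln(83.56/61.1) + (0.0451+0.1998²/2)·1.3943) / 0.235925 = (0.313053 + 0.090713) / 0.235925 = 1.711419
d₂ = d₁ − σ√T = 1.711419 − 0.235925 = 1.475494
e^{−rT} = e^{−0.0451·1.3943} = 0.939053
N(−d₁) = 0.043502,  N(−d₂) = 0.070040
Put price V = K·e^{−rT}·N(−d₂) − S·N(−d₁) = 4.018616 − 3.635016 = 0.383600
φ(d₁) = (1/√(2π))·e^{−d₁²/2} = 0.092235
Θ = −S·φ(d₁)·σ/(2√T) + r·K·e^{−rT}·N(−d₂) = −0.652050 + 0.181240 = -0.470811

price = 0.383600
Θ = -0.470811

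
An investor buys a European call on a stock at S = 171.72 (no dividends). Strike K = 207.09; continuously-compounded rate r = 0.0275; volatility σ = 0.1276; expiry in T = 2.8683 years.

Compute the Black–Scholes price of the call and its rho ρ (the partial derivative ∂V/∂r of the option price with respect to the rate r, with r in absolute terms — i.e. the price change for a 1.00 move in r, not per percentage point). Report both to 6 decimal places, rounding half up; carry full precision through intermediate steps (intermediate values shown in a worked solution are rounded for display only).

σ√T = 0.1276·√2.8683 = 0.216104
d₁ = (ln(S/K) + (r+σ²/2)T) / (σ√T) = (ln(171.72/207.09) + (0.0275+0.1276²/2)·2.8683) / 0.216104 = (-0.187288 + 0.102229) / 0.216104 = -0.393604
d₂ = d₁ − σ√T = -0.393604 − 0.216104 = -0.609708
e^{−rT} = e^{−0.0275·2.8683} = 0.924152
N(d₁) = 0.346937,  N(d₂) = 0.271027
Call price V = S·N(d₁) − K·e^{−rT}·N(d₂) = 59.575951 − 51.869980 = 7.705971
ρ = K·T·e^{−rT}·N(d₂) = 148.778664

price = 7.705971
ρ = 148.778664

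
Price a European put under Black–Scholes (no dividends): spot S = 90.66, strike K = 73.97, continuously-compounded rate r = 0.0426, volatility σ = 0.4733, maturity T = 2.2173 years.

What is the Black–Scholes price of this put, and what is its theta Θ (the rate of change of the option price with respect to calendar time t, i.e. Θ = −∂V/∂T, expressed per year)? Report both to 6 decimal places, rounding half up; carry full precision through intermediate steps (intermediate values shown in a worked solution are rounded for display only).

σ√T = 0.4733·√2.2173 = 0.704772
d₁ = (ln(S/K) + (r+σ²/2)T) / (σ√T) = (ln(90.66/73.97) + (0.0426+0.4733²/2)·2.2173) / 0.704772 = (0.203457 + 0.342809) / 0.704772 = 0.775095
d₂ = d₁ − σ√T = 0.775095 − 0.704772 = 0.070323
e^{−rT} = e^{−0.0426·2.2173} = 0.909867
N(−d₁) = 0.219142,  N(−d₂) = 0.471968
Put price V = K·e^{−rT}·N(−d₂) − S·N(−d₁) = 31.764811 − 19.867387 = 11.897424
φ(d₁) = (1/√(2π))·e^{−d₁²/2} = 0.295430
Θ = −S·φ(d₁)·σ/(2√T) + r·K·e^{−rT}·N(−d₂) = −4.256611 + 1.353181 = -2.903430

price = 11.897424
Θ = -2.903430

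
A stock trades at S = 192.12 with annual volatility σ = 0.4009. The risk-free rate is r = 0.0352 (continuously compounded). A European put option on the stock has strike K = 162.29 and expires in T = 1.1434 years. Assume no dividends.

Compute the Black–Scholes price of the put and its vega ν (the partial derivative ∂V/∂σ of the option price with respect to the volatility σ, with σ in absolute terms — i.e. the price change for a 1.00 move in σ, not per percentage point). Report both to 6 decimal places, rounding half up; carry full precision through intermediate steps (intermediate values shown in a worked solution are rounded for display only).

price = 14.789343
ν = 64.064699

σ√T = 0.4009·√1.1434 = 0.428682
d₁ = (ln(S/K) + (r+σ²/2)T) / (σ√T) = (ln(192.12/162.29) + (0.0352+0.4009²/2)·1.1434) / 0.428682 = (0.168735 + 0.132132) / 0.428682 = 0.701842
d₂ = d₁ − σ√T = 0.701842 − 0.428682 = 0.273160
e^{−rT} = e^{−0.0352·1.1434} = 0.960552
N(−d₁) = 0.241389,  N(−d₂) = 0.392365
Put price V = K·e^{−rT}·N(−d₂) − S·N(−d₁) = 61.164952 − 46.375609 = 14.789343
φ(d₁) = (1/√(2π))·e^{−d₁²/2} = 0.311851
ν = S·φ(d₁)·√T = 64.064699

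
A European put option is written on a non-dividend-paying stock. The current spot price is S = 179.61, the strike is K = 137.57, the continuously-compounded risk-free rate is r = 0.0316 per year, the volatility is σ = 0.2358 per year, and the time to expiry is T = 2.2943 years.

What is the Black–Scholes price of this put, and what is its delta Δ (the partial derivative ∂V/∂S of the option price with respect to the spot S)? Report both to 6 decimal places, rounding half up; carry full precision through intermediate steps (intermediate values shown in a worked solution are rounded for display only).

price = 4.912073
Δ = -0.129627

σ√T = 0.2358·√2.2943 = 0.357165
d₁ = (ln(S/K) + (r+σ²/2)T) / (σ√T) = (ln(179.61/137.57) + (0.0316+0.2358²/2)·2.2943) / 0.357165 = (0.266655 + 0.136283) / 0.357165 = 1.128157
d₂ = d₁ − σ√T = 1.128157 − 0.357165 = 0.770992
e^{−rT} = e^{−0.0316·2.2943} = 0.930066
N(−d₁) = 0.129627,  N(−d₂) = 0.220356
Put price V = K·e^{−rT}·N(−d₂) − S·N(−d₁) = 28.194339 − 23.282266 = 4.912073
Δ = −N(−d₁) = -0.129627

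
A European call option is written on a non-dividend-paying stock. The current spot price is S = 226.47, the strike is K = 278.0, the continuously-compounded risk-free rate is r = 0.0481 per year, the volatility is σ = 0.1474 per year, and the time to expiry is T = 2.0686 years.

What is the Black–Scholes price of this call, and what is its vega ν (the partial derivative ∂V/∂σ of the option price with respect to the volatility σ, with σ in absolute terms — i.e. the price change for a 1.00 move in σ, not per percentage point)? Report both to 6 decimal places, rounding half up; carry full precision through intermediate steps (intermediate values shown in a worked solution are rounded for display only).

σ√T = 0.1474·√2.0686 = 0.212000
d₁ = (ln(S/K) + (r+σ²/2)T) / (σ√T) = (ln(226.47/278.0) + (0.0481+0.1474²/2)·2.0686) / 0.212000 = (-0.205009 + 0.121972) / 0.212000 = -0.391684
d₂ = d₁ − σ√T = -0.391684 − 0.212000 = -0.603684
e^{−rT} = e^{−0.0481·2.0686} = 0.905290
N(d₁) = 0.347646,  N(d₂) = 0.273027
Call price V = S·N(d₁) − K·e^{−rT}·N(d₂) = 78.731359 − 68.712870 = 10.018489
φ(d₁) = (1/√(2π))·e^{−d₁²/2} = 0.369484
ν = S·φ(d₁)·√T = 120.349717

price = 10.018489
ν = 120.349717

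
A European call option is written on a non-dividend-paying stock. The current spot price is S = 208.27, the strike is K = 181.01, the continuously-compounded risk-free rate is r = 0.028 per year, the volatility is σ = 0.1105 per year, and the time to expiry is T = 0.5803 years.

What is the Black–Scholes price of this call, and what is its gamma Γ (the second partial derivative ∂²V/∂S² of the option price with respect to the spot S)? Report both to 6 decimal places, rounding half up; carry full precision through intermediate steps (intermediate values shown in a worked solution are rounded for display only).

price = 30.376143
Γ = 0.003731

σ√T = 0.1105·√0.5803 = 0.084176
d₁ = (ln(S/K) + (r+σ²/2)T) / (σ√T) = (ln(208.27/181.01) + (0.028+0.1105²/2)·0.5803) / 0.084176 = (0.140283 + 0.019791) / 0.084176 = 1.901660
d₂ = d₁ − σ√T = 1.901660 − 0.084176 = 1.817484
e^{−rT} = e^{−0.028·0.5803} = 0.983883
N(d₁) = 0.971392,  N(d₂) = 0.965428
Call price V = S·N(d₁) − K·e^{−rT}·N(d₂) = 202.311852 − 171.935710 = 30.376143
φ(d₁) = (1/√(2π))·e^{−d₁²/2} = 0.065409
Γ = φ(d₁) / (S·σ·√T) = 0.003731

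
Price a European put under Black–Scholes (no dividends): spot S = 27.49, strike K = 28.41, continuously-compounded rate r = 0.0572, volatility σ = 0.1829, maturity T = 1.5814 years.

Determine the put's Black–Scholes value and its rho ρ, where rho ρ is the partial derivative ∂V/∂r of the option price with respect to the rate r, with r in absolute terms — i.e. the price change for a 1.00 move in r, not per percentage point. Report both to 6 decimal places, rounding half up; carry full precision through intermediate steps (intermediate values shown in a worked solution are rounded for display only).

price = 1.753784
ρ = -18.314752

σ√T = 0.1829·√1.5814 = 0.230004
d₁ = (ln(S/K) + (r+σ²/2)T) / (σ√T) = (ln(27.49/28.41) + (0.0572+0.1829²/2)·1.5814) / 0.230004 = (-0.032919 + 0.116907) / 0.230004 = 0.365160
d₂ = d₁ − σ√T = 0.365160 − 0.230004 = 0.135156
e^{−rT} = e^{−0.0572·1.5814} = 0.913514
N(−d₁) = 0.357496,  N(−d₂) = 0.446244
Put price V = K·e^{−rT}·N(−d₂) − S·N(−d₁) = 11.581353 − 9.827569 = 1.753784
ρ = −K·T·e^{−rT}·N(−d₂) = -18.314752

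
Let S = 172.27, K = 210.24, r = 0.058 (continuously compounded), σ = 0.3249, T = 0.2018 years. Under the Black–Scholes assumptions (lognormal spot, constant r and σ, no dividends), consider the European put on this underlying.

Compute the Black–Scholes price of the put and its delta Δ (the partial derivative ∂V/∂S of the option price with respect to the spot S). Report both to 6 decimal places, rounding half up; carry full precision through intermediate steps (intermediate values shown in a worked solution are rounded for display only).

σ√T = 0.3249·√0.2018 = 0.145952
d₁ = (ln(S/K) + (r+σ²/2)T) / (σ√T) = (ln(172.27/210.24) + (0.058+0.3249²/2)·0.2018) / 0.145952 = (-0.199187 + 0.022355) / 0.145952 = -1.211571
d₂ = d₁ − σ√T = -1.211571 − 0.145952 = -1.357523
e^{−rT} = e^{−0.058·0.2018} = 0.988364
N(−d₁) = 0.887162,  N(−d₂) = 0.912692
Put price V = K·e^{−rT}·N(−d₂) − S·N(−d₁) = 189.651666 − 152.831344 = 36.820322
Δ = −N(−d₁) = -0.887162

price = 36.820322
Δ = -0.887162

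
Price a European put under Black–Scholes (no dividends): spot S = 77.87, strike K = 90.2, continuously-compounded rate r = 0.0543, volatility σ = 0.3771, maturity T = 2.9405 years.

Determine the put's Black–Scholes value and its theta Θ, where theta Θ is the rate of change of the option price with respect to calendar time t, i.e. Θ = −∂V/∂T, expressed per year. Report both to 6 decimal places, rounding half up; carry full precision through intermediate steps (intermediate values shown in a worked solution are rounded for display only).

σ√T = 0.3771·√2.9405 = 0.646647
d₁ = (ln(S/K) + (r+σ²/2)T) / (σ√T) = (ln(77.87/90.2) + (0.0543+0.3771²/2)·2.9405) / 0.646647 = (-0.146989 + 0.368745) / 0.646647 = 0.342933
d₂ = d₁ − σ√T = 0.342933 − 0.646647 = -0.303714
e^{−rT} = e^{−0.0543·2.9405} = 0.852426
N(−d₁) = 0.365824,  N(−d₂) = 0.619327
Put price V = K·e^{−rT}·N(−d₂) − S·N(−d₁) = 47.619314 − 28.486748 = 19.132566
φ(d₁) = (1/√(2π))·e^{−d₁²/2} = 0.376160
Θ = −S·φ(d₁)·σ/(2√T) + r·K·e^{−rT}·N(−d₂) = −3.220765 + 2.585729 = -0.635036

price = 19.132566
Θ = -0.635036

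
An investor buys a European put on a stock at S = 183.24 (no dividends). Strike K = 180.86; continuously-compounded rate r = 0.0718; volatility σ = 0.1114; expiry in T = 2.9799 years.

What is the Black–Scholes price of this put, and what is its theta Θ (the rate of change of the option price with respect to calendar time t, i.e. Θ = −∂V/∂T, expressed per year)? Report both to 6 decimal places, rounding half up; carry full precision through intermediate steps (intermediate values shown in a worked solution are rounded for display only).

price = 1.830525
Θ = 0.414193

σ√T = 0.1114·√2.9799 = 0.192303
d₁ = (ln(S/K) + (r+σ²/2)T) / (σ√T) = (ln(183.24/180.86) + (0.0718+0.1114²/2)·2.9799) / 0.192303 = (0.013074 + 0.232447) / 0.192303 = 1.276738
d₂ = d₁ − σ√T = 1.276738 − 0.192303 = 1.084435
e^{−rT} = e^{−0.0718·2.9799} = 0.807383
N(−d₁) = 0.100847,  N(−d₂) = 0.139086
Put price V = K·e^{−rT}·N(−d₂) − S·N(−d₁) = 20.309795 − 18.479270 = 1.830525
φ(d₁) = (1/√(2π))·e^{−d₁²/2} = 0.176582
Θ = −S·φ(d₁)·σ/(2√T) + r·K·e^{−rT}·N(−d₂) = −1.044051 + 1.458243 = 0.414193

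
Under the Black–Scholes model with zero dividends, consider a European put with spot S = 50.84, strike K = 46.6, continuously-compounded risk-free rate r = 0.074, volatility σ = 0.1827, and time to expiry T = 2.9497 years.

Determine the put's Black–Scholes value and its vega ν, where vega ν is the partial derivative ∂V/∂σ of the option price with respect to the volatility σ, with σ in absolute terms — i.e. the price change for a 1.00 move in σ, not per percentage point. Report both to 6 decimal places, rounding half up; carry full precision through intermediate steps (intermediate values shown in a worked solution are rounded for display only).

price = 1.191163
ν = 18.395124

σ√T = 0.1827·√2.9497 = 0.313782
d₁ = (ln(S/K) + (r+σ²/2)T) / (σ√T) = (ln(50.84/46.6) + (0.074+0.1827²/2)·2.9497) / 0.313782 = (0.087083 + 0.267507) / 0.313782 = 1.130054
d₂ = d₁ − σ√T = 1.130054 − 0.313782 = 0.816272
e^{−rT} = e^{−0.074·2.9497} = 0.803902
N(−d₁) = 0.129227,  N(−d₂) = 0.207172
Put price V = K·e^{−rT}·N(−d₂) − S·N(−d₁) = 7.761050 − 6.569887 = 1.191163
φ(d₁) = (1/√(2π))·e^{−d₁²/2} = 0.210673
ν = S·φ(d₁)·√T = 18.395124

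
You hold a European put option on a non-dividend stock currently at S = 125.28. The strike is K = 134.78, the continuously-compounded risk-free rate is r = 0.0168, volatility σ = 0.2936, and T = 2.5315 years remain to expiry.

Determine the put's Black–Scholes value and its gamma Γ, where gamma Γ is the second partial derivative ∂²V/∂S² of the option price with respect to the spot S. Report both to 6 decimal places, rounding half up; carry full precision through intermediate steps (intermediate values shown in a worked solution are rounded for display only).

σ√T = 0.2936·√2.5315 = 0.467138
d₁ = (ln(S/K) + (r+σ²/2)T) / (σ√T) = (ln(125.28/134.78) + (0.0168+0.2936²/2)·2.5315) / 0.467138 = (-0.073093 + 0.151638) / 0.467138 = 0.168142
d₂ = d₁ − σ√T = 0.168142 − 0.467138 = -0.298996
e^{−rT} = e^{−0.0168·2.5315} = 0.958362
N(−d₁) = 0.433236,  N(−d₂) = 0.617528
Put price V = K·e^{−rT}·N(−d₂) − S·N(−d₁) = 79.764965 − 54.275780 = 25.489185
φ(d₁) = (1/√(2π))·e^{−d₁²/2} = 0.393343
Γ = φ(d₁) / (S·σ·√T) = 0.006721

price = 25.489185
Γ = 0.006721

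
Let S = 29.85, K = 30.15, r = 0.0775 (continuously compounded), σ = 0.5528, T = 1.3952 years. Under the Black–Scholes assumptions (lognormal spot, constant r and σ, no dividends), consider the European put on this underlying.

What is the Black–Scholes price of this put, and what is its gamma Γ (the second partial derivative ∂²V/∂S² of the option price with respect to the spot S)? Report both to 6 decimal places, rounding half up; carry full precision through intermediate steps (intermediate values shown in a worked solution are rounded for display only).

price = 5.966868
Γ = 0.018269

σ√T = 0.5528·√1.3952 = 0.652960
d₁ = (ln(S/K) + (r+σ²/2)T) / (σ√T) = (ln(29.85/30.15) + (0.0775+0.5528²/2)·1.3952) / 0.652960 = (-0.010000 + 0.321306) / 0.652960 = 0.476762
d₂ = d₁ − σ√T = 0.476762 − 0.652960 = -0.176198
e^{−rT} = e^{−0.0775·1.3952} = 0.897513
N(−d₁) = 0.316766,  N(−d₂) = 0.569931
Put price V = K·e^{−rT}·N(−d₂) − S·N(−d₁) = 15.422332 − 9.455464 = 5.966868
φ(d₁) = (1/√(2π))·e^{−d₁²/2} = 0.356084
Γ = φ(d₁) / (S·σ·√T) = 0.018269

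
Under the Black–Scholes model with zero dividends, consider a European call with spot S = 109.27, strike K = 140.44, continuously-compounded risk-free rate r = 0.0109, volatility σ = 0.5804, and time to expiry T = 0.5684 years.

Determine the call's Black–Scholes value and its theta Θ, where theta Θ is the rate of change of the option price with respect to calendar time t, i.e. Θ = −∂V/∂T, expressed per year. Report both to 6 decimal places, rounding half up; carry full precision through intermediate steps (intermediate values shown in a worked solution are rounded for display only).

σ√T = 0.5804·√0.5684 = 0.437577
d₁ = (ln(S/K) + (r+σ²/2)T) / (σ√T) = (ln(109.27/140.44) + (0.0109+0.5804²/2)·0.5684) / 0.437577 = (-0.250958 + 0.101932) / 0.437577 = -0.340571
d₂ = d₁ − σ√T = -0.340571 − 0.437577 = -0.778148
e^{−rT} = e^{−0.0109·0.5684} = 0.993824
N(d₁) = 0.366713,  N(d₂) = 0.218241
Call price V = S·N(d₁) − K·e^{−rT}·N(d₂) = 40.070752 − 30.460438 = 9.610314
φ(d₁) = (1/√(2π))·e^{−d₁²/2} = 0.376464
Θ = −S·φ(d₁)·σ/(2√T) − r·K·e^{−rT}·N(d₂) = −15.834150 − 0.332019 = -16.166168

price = 9.610314
Θ = -16.166168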